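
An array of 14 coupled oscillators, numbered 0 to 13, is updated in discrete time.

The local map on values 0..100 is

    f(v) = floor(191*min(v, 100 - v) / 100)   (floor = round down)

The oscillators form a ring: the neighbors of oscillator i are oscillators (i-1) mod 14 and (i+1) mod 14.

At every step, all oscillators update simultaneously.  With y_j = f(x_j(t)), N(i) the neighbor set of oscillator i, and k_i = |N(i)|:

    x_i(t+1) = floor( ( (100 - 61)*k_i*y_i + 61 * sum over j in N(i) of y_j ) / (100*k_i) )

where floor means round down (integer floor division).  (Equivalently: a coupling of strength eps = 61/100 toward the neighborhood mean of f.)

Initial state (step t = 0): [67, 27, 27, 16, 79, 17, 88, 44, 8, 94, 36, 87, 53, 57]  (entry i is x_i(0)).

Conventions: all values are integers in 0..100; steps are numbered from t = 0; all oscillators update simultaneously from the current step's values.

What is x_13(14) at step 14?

Answer: x_13(14) = 64

Derivation:
t=0: [67, 27, 27, 16, 79, 17, 88, 44, 8, 94, 36, 87, 53, 57]
t=1: [65, 54, 44, 39, 34, 31, 43, 44, 34, 29, 37, 57, 67, 78]
t=2: [65, 79, 81, 74, 65, 67, 75, 77, 67, 62, 69, 72, 62, 55]
t=3: [63, 46, 41, 50, 59, 59, 50, 50, 59, 65, 61, 60, 70, 75]
t=4: [68, 79, 85, 84, 83, 83, 89, 89, 79, 72, 72, 69, 59, 57]
t=5: [61, 42, 32, 30, 31, 28, 24, 26, 38, 49, 54, 62, 73, 74]
t=6: [68, 72, 65, 58, 56, 52, 48, 54, 71, 84, 84, 70, 56, 57]
t=7: [64, 59, 66, 76, 84, 88, 89, 78, 57, 37, 38, 57, 75, 76]
t=8: [64, 70, 62, 46, 32, 24, 27, 47, 66, 74, 74, 68, 57, 52]
t=9: [71, 64, 72, 74, 64, 51, 60, 69, 67, 53, 52, 63, 78, 81]
t=10: [53, 59, 56, 56, 69, 80, 76, 65, 69, 81, 83, 67, 48, 43]
t=11: [83, 83, 82, 76, 60, 46, 49, 57, 54, 41, 42, 62, 79, 86]
t=12: [30, 32, 36, 51, 69, 85, 87, 86, 82, 81, 76, 64, 45, 32]
t=13: [59, 61, 73, 75, 59, 36, 25, 27, 32, 38, 49, 66, 72, 67]
t=14: [72, 68, 56, 57, 65, 64, 54, 52, 61, 75, 77, 69, 59, 64]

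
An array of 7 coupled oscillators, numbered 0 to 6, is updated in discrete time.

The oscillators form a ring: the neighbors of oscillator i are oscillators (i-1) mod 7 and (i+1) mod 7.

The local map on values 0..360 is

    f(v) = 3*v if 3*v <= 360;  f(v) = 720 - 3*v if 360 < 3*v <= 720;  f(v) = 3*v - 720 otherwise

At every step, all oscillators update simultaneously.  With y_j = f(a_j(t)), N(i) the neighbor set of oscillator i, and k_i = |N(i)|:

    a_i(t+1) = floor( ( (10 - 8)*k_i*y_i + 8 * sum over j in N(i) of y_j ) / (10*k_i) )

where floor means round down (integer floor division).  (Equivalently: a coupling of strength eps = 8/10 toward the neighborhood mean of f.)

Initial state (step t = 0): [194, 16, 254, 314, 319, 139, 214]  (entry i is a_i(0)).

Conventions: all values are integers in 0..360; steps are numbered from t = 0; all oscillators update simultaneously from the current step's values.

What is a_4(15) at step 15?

Simulating step by step:
t=0: [194, 16, 254, 314, 319, 139, 214]
t=1: [78, 81, 116, 156, 257, 186, 192]
t=2: [201, 281, 267, 210, 175, 110, 187]
t=3: [136, 103, 101, 128, 207, 207, 210]
t=4: [222, 307, 318, 228, 193, 95, 182]
t=5: [160, 155, 141, 157, 156, 183, 170]
t=6: [234, 265, 261, 269, 218, 219, 206]
t=7: [74, 47, 77, 69, 73, 79, 52]
t=8: [163, 209, 185, 221, 221, 197, 214]
t=9: [114, 177, 93, 100, 85, 79, 159]
t=10: [241, 286, 251, 273, 265, 246, 280]
t=11: [103, 42, 101, 63, 61, 81, 32]
t=12: [150, 270, 186, 232, 209, 160, 240]
t=13: [90, 190, 78, 106, 124, 85, 204]
t=14: [157, 231, 234, 296, 298, 233, 231]
t=15: [71, 112, 81, 110, 110, 84, 113]

Answer: a_4(15) = 110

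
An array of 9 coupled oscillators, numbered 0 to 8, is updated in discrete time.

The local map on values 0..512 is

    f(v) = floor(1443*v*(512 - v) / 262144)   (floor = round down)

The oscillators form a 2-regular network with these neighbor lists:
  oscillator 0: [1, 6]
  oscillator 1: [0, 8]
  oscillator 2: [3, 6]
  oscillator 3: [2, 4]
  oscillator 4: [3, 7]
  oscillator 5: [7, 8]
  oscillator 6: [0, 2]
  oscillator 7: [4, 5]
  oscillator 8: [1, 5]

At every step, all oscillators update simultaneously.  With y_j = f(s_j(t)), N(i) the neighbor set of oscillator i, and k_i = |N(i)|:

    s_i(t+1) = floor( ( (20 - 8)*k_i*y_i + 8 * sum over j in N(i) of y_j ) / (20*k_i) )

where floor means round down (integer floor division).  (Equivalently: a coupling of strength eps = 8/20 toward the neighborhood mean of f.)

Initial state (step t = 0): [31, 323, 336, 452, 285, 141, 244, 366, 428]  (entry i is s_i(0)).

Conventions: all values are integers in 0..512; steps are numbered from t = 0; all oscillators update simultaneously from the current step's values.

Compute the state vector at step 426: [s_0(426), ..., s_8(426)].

Answer: [332, 332, 332, 332, 332, 332, 332, 332, 332]
Key observation: The state at step 13, [328, 328, 328, 328, 328, 328, 328, 328, 328], reappears at step 15: the system is in a cycle of period 2 from step 13 on.  Therefore the state at step 426 equals the state at step 13 + ((426 - 13) mod 2) = 14, which is [332, 332, 332, 332, 332, 332, 332, 332, 332].

Derivation:
t=0: [31, 323, 336, 452, 285, 141, 244, 366, 428]
t=1: [188, 257, 296, 225, 302, 270, 296, 305, 242]
t=2: [343, 354, 351, 353, 349, 356, 347, 349, 359]
t=3: [315, 308, 311, 309, 312, 306, 315, 311, 303]
t=4: [341, 344, 343, 344, 343, 346, 341, 344, 347]
t=5: [319, 317, 319, 318, 318, 316, 319, 317, 315]
t=6: [338, 339, 338, 338, 339, 340, 338, 339, 340]
t=7: [322, 322, 323, 322, 322, 321, 323, 321, 321]
t=8: [336, 336, 336, 336, 336, 337, 336, 336, 336]
t=9: [325, 325, 325, 325, 325, 324, 325, 324, 324]
t=10: [334, 334, 334, 334, 334, 335, 334, 334, 334]
t=11: [327, 327, 327, 327, 327, 326, 327, 326, 326]
t=12: [333, 333, 333, 333, 333, 333, 333, 333, 333]
t=13: [328, 328, 328, 328, 328, 328, 328, 328, 328]
t=14: [332, 332, 332, 332, 332, 332, 332, 332, 332]
t=15: [328, 328, 328, 328, 328, 328, 328, 328, 328]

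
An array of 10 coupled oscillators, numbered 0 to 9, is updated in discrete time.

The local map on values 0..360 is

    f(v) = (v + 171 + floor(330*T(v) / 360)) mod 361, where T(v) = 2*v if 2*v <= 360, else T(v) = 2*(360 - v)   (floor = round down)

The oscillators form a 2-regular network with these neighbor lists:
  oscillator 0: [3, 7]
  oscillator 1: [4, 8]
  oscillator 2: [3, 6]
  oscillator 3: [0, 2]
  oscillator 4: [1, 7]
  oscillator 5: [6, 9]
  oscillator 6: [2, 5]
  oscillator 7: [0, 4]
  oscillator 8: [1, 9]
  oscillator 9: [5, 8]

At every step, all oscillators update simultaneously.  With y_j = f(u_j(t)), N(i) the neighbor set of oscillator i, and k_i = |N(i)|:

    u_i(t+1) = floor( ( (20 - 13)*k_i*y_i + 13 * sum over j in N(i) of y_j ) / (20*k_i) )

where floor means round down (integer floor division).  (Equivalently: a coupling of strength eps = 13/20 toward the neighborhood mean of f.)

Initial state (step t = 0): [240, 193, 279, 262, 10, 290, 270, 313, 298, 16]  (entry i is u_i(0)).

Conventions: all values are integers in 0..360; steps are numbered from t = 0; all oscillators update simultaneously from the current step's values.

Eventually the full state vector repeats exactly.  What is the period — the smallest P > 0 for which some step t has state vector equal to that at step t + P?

Simulating step by step:
t=0: [240, 193, 279, 262, 10, 290, 270, 313, 298, 16]
t=1: [244, 244, 244, 252, 238, 229, 236, 225, 247, 221]
t=2: [269, 266, 266, 263, 272, 279, 272, 273, 271, 276]
t=3: [245, 245, 247, 247, 244, 239, 242, 243, 244, 240]
t=4: [265, 265, 265, 264, 266, 269, 267, 266, 266, 268]
t=5: [249, 248, 248, 249, 248, 245, 247, 248, 247, 246]
t=6: [262, 263, 263, 262, 263, 264, 264, 262, 264, 264]
t=7: [251, 250, 250, 250, 250, 250, 250, 250, 250, 250]
t=8: [260, 261, 261, 260, 261, 261, 261, 260, 261, 261]
t=9: [253, 252, 252, 252, 252, 252, 252, 252, 252, 252]
t=10: [259, 260, 260, 259, 260, 260, 260, 259, 260, 260]
t=11: [254, 253, 253, 253, 253, 253, 253, 253, 253, 253]
t=12: [258, 259, 259, 258, 259, 259, 259, 258, 259, 259]
t=13: [255, 254, 254, 254, 254, 254, 254, 254, 254, 254]
t=14: [257, 258, 258, 257, 258, 258, 258, 257, 258, 258]
t=15: [255, 255, 255, 255, 255, 255, 255, 255, 255, 255]
t=16: [257, 257, 257, 257, 257, 257, 257, 257, 257, 257]
t=17: [255, 255, 255, 255, 255, 255, 255, 255, 255, 255]

Answer: 2
Key observation: The state at step 15, [255, 255, 255, 255, 255, 255, 255, 255, 255, 255], reappears at step 17 — and no state repeats earlier — so the cycle the system enters has period 2.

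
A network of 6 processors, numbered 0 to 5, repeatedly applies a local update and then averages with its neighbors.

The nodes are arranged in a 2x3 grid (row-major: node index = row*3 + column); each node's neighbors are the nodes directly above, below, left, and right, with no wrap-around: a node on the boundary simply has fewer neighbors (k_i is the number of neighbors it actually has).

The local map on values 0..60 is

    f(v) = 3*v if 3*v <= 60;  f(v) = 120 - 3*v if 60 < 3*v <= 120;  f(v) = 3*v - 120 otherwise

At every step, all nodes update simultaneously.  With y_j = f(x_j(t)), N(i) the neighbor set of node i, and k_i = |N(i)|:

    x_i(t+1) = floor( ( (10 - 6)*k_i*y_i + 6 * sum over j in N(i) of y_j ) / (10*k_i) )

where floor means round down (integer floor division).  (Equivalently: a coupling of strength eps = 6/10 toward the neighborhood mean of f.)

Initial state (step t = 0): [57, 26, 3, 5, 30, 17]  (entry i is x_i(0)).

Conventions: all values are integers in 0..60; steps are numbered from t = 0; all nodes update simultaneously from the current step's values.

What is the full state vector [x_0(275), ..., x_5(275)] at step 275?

Simulating step by step:
t=0: [57, 26, 3, 5, 30, 17]
t=1: [37, 34, 31, 30, 33, 32]
t=2: [18, 18, 23, 21, 22, 24]
t=3: [54, 53, 51, 55, 53, 50]
t=4: [42, 38, 33, 42, 38, 33]
t=5: [6, 9, 16, 6, 9, 16]
t=6: [20, 29, 41, 20, 29, 41]
t=7: [51, 32, 12, 51, 32, 12]
t=8: [30, 28, 32, 30, 28, 32]
t=9: [31, 32, 27, 31, 32, 27]
t=10: [26, 27, 34, 26, 27, 34]
t=11: [41, 35, 24, 41, 35, 24]
t=12: [6, 19, 38, 6, 19, 38]
t=13: [29, 39, 21, 29, 39, 21]
t=14: [24, 19, 40, 24, 19, 40]
t=15: [50, 43, 17, 50, 43, 17]
t=16: [23, 21, 38, 23, 21, 38]
t=17: [52, 45, 21, 52, 45, 21]
t=18: [29, 27, 44, 29, 27, 44]
t=19: [34, 32, 20, 34, 32, 20]
t=20: [19, 30, 49, 19, 30, 49]
t=21: [48, 34, 27, 48, 34, 27]
t=22: [22, 23, 32, 22, 23, 32]
t=23: [53, 46, 32, 53, 46, 32]
t=24: [32, 23, 22, 32, 23, 22]
t=25: [32, 46, 53, 32, 46, 53]
t=26: [22, 23, 32, 22, 23, 32]

Answer: [53, 46, 32, 53, 46, 32]
Key observation: The state at step 22, [22, 23, 32, 22, 23, 32], reappears at step 26: the system is in a cycle of period 4 from step 22 on.  Therefore the state at step 275 equals the state at step 22 + ((275 - 22) mod 4) = 23, which is [53, 46, 32, 53, 46, 32].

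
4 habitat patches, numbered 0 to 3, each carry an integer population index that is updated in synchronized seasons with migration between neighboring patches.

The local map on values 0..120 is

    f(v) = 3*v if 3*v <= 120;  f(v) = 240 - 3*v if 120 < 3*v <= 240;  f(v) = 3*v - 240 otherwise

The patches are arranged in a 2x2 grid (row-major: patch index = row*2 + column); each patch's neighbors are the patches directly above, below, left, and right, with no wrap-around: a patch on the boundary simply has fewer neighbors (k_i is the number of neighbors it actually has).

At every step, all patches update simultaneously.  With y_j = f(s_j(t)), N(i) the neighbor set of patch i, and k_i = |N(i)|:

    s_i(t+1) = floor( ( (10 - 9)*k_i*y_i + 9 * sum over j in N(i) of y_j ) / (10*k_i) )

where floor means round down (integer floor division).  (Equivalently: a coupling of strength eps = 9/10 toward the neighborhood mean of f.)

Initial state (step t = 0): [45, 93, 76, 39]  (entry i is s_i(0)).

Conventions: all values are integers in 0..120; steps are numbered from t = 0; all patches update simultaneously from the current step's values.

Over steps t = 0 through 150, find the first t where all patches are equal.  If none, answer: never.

Answer: 15
Key observation: Synchronization is absorbing here: once all patches are equal they stay equal, and step 15 is the first all-equal step.

Derivation:
t=0: [45, 93, 76, 39]  (not all equal)
t=1: [33, 103, 101, 34]  (not all equal)
t=2: [69, 97, 96, 69]  (not all equal)
t=3: [47, 34, 34, 47]  (not all equal)
t=4: [101, 99, 99, 101]  (not all equal)
t=5: [57, 62, 62, 57]  (not all equal)
t=6: [55, 67, 67, 55]  (not all equal)
t=7: [42, 71, 71, 42]  (not all equal)
t=8: [35, 105, 105, 35]  (not all equal)
t=9: [78, 102, 102, 78]  (not all equal)
t=10: [60, 12, 12, 60]  (not all equal)
t=11: [38, 57, 57, 38]  (not all equal)
t=12: [73, 109, 109, 73]  (not all equal)
t=13: [80, 27, 27, 80]  (not all equal)
t=14: [72, 8, 8, 72]  (not all equal)
t=15: [24, 24, 24, 24]  (all equal)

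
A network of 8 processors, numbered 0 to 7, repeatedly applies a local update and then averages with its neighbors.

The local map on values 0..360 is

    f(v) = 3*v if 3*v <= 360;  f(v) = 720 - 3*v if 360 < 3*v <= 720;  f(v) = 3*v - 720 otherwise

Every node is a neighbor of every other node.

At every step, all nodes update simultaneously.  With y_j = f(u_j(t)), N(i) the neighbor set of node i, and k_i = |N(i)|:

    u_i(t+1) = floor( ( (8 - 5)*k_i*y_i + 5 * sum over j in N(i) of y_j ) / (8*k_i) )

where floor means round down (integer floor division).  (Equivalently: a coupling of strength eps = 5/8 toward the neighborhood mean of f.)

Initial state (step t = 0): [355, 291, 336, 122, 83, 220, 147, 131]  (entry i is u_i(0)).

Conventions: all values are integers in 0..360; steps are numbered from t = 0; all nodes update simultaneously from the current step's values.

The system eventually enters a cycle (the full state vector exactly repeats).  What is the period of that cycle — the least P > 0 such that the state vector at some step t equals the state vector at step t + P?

Simulating step by step:
t=0: [355, 291, 336, 122, 83, 220, 147, 131]
t=1: [282, 227, 265, 284, 254, 200, 263, 276]
t=2: [99, 74, 84, 101, 75, 97, 83, 94]
t=3: [274, 252, 261, 275, 253, 272, 260, 269]
t=4: [81, 62, 70, 82, 63, 79, 69, 77]
t=5: [225, 209, 216, 226, 210, 223, 215, 222]
t=6: [59, 73, 67, 58, 72, 61, 68, 62]
t=7: [189, 201, 196, 189, 201, 191, 197, 192]
t=8: [141, 130, 135, 141, 130, 139, 134, 138]
t=9: [307, 317, 312, 307, 317, 309, 313, 310]
t=10: [210, 219, 214, 210, 219, 212, 215, 213]
t=11: [81, 73, 78, 81, 73, 79, 77, 78]
t=12: [235, 228, 232, 235, 228, 233, 232, 232]
t=13: [21, 27, 24, 21, 27, 23, 24, 24]
t=14: [69, 74, 71, 69, 74, 70, 71, 71]
t=15: [211, 215, 213, 211, 215, 212, 213, 213]
t=16: [82, 79, 81, 82, 79, 82, 81, 81]
t=17: [243, 241, 242, 243, 241, 243, 242, 242]
t=18: [7, 5, 6, 7, 5, 7, 6, 6]
t=19: [19, 17, 18, 19, 17, 19, 18, 18]
t=20: [55, 53, 54, 55, 53, 55, 54, 54]
t=21: [163, 161, 162, 163, 161, 163, 162, 162]
t=22: [232, 234, 233, 232, 234, 232, 233, 233]
t=23: [22, 20, 21, 22, 20, 22, 21, 21]
t=24: [64, 62, 63, 64, 62, 64, 63, 63]
t=25: [190, 188, 189, 190, 188, 190, 189, 189]
t=26: [151, 153, 152, 151, 153, 151, 152, 152]
t=27: [265, 263, 264, 265, 263, 265, 264, 264]
t=28: [73, 71, 72, 73, 71, 73, 72, 72]
t=29: [217, 215, 216, 217, 215, 217, 216, 216]
t=30: [70, 72, 71, 70, 72, 70, 71, 71]
t=31: [211, 213, 212, 211, 213, 211, 212, 212]
t=32: [85, 83, 84, 85, 83, 85, 84, 84]
t=33: [253, 251, 252, 253, 251, 253, 252, 252]
t=34: [37, 35, 36, 37, 35, 37, 36, 36]
t=35: [109, 107, 108, 109, 107, 109, 108, 108]
t=36: [325, 323, 324, 325, 323, 325, 324, 324]
t=37: [253, 251, 252, 253, 251, 253, 252, 252]

Answer: 4
Key observation: The state at step 33, [253, 251, 252, 253, 251, 253, 252, 252], reappears at step 37 — and no state repeats earlier — so the cycle the system enters has period 4.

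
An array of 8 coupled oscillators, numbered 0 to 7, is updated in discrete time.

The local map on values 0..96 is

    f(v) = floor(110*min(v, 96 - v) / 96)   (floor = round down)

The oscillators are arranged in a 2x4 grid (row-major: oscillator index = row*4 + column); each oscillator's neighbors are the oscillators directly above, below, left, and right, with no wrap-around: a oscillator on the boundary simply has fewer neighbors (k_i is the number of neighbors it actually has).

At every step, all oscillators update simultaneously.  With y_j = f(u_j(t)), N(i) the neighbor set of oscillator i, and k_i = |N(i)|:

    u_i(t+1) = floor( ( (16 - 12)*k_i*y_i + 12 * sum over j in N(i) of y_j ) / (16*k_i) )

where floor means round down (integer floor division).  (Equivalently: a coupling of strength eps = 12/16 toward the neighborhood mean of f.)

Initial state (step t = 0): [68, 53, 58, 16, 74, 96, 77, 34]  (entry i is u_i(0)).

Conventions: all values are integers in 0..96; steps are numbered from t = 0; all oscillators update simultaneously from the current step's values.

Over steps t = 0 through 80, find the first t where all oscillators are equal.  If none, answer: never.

Simulating step by step:
t=0: [68, 53, 58, 16, 74, 96, 77, 34]  (not all equal)
t=1: [35, 31, 32, 34, 18, 23, 25, 24]  (not all equal)
t=2: [30, 34, 34, 33, 29, 27, 29, 31]  (not all equal)
t=3: [35, 35, 36, 36, 32, 33, 34, 35]  (not all equal)
t=4: [38, 39, 40, 40, 37, 37, 39, 39]  (not all equal)
t=5: [43, 43, 44, 44, 42, 43, 43, 44]  (not all equal)
t=6: [48, 49, 49, 50, 48, 48, 49, 49]  (not all equal)
t=7: [54, 54, 52, 52, 55, 54, 53, 52]  (not all equal)
t=8: [47, 48, 49, 50, 47, 47, 49, 49]  (not all equal)
t=9: [53, 53, 53, 52, 53, 53, 53, 52]  (not all equal)
t=10: [49, 49, 49, 49, 49, 49, 49, 49]  (all equal)

Answer: 10
Key observation: Synchronization is absorbing here: once all oscillators are equal they stay equal, and step 10 is the first all-equal step.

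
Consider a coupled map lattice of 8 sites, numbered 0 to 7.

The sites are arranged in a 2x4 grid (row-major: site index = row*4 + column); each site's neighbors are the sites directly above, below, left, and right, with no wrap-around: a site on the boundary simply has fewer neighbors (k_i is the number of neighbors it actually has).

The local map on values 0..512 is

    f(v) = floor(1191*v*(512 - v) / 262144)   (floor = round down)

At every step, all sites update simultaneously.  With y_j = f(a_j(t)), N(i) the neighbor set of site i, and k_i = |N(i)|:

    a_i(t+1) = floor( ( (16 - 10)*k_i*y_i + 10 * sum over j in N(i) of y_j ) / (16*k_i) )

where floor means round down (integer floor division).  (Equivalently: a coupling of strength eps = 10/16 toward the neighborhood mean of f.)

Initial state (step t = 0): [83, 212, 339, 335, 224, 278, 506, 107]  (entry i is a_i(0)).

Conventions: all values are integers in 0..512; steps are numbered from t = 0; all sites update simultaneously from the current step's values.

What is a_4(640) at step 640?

Answer: a_4(640) = 291
Key observation: The state at step 5, [291, 291, 292, 292, 291, 292, 292, 292], reappears at step 7: the system is in a cycle of period 2 from step 5 on.  Therefore the state at step 640 equals the state at step 5 + ((640 - 5) mod 2) = 6, which is [292, 291, 291, 291, 291, 291, 291, 291].

Derivation:
t=0: [83, 212, 339, 335, 224, 278, 506, 107]
t=1: [241, 258, 218, 245, 252, 234, 162, 161]
t=2: [296, 295, 286, 282, 296, 287, 271, 269]
t=3: [290, 291, 293, 294, 290, 292, 294, 295]
t=4: [292, 291, 291, 290, 291, 291, 290, 290]
t=5: [291, 291, 292, 292, 291, 292, 292, 292]
t=6: [292, 291, 291, 291, 291, 291, 291, 291]
t=7: [291, 291, 292, 292, 291, 292, 292, 292]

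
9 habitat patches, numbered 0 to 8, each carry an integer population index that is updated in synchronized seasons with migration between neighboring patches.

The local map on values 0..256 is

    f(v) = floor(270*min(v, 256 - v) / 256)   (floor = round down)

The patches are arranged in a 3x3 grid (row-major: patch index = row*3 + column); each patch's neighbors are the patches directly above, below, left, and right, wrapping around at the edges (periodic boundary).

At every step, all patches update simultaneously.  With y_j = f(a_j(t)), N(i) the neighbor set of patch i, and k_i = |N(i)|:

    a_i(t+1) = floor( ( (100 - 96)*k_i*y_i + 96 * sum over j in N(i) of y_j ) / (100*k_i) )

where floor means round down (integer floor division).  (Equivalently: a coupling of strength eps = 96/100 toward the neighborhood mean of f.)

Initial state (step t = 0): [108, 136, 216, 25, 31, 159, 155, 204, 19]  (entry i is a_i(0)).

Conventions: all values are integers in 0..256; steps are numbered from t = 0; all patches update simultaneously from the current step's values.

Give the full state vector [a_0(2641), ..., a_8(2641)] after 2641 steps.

Answer: [130, 130, 130, 130, 130, 130, 130, 130, 130]
Key observation: The state at step 15, [130, 130, 130, 130, 130, 130, 130, 130, 130], reappears at step 17: the system is in a cycle of period 2 from step 15 on.  Therefore the state at step 2641 equals the state at step 15 + ((2641 - 15) mod 2) = 15, which is [130, 130, 130, 130, 130, 130, 130, 130, 130].

Derivation:
t=0: [108, 136, 216, 25, 31, 159, 155, 204, 19]
t=1: [76, 62, 88, 85, 75, 32, 55, 70, 73]
t=2: [76, 80, 64, 63, 65, 81, 78, 69, 64]
t=3: [74, 72, 78, 78, 76, 67, 71, 75, 76]
t=4: [78, 79, 76, 75, 76, 80, 79, 77, 76]
t=5: [81, 80, 82, 82, 81, 79, 80, 81, 81]
t=6: [85, 85, 84, 84, 84, 85, 85, 84, 84]
t=7: [88, 88, 88, 88, 88, 88, 88, 88, 88]
t=8: [92, 92, 92, 92, 92, 92, 92, 92, 92]
t=9: [97, 97, 97, 97, 97, 97, 97, 97, 97]
t=10: [102, 102, 102, 102, 102, 102, 102, 102, 102]
t=11: [107, 107, 107, 107, 107, 107, 107, 107, 107]
t=12: [112, 112, 112, 112, 112, 112, 112, 112, 112]
t=13: [118, 118, 118, 118, 118, 118, 118, 118, 118]
t=14: [124, 124, 124, 124, 124, 124, 124, 124, 124]
t=15: [130, 130, 130, 130, 130, 130, 130, 130, 130]
t=16: [132, 132, 132, 132, 132, 132, 132, 132, 132]
t=17: [130, 130, 130, 130, 130, 130, 130, 130, 130]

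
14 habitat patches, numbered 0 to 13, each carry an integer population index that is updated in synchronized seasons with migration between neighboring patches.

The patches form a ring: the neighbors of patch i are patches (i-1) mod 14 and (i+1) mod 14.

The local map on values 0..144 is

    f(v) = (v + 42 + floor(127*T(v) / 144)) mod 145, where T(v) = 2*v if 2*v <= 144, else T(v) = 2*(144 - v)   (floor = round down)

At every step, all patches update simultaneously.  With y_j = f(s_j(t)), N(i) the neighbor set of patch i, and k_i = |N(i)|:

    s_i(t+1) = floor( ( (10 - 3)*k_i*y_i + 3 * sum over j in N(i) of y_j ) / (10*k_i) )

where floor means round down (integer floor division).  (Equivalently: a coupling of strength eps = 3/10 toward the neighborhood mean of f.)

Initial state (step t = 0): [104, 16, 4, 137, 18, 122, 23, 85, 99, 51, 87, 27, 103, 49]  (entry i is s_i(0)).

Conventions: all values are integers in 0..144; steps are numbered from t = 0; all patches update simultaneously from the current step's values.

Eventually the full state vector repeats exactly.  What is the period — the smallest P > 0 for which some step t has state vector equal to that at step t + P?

Simulating step by step:
t=0: [104, 16, 4, 137, 18, 122, 23, 85, 99, 51, 87, 27, 103, 49]
t=1: [67, 78, 56, 53, 79, 69, 94, 87, 70, 49, 81, 104, 72, 43]
t=2: [73, 83, 55, 51, 82, 86, 80, 84, 80, 49, 77, 77, 80, 37]
t=3: [101, 82, 52, 46, 79, 86, 87, 86, 80, 49, 83, 91, 97, 128]
t=4: [72, 78, 44, 36, 79, 85, 84, 85, 79, 48, 77, 81, 73, 59]
t=5: [89, 80, 47, 114, 97, 86, 86, 86, 80, 47, 82, 90, 88, 70]
t=6: [84, 78, 41, 59, 75, 83, 85, 85, 78, 44, 77, 83, 83, 87]
t=7: [86, 78, 29, 57, 87, 87, 86, 86, 79, 40, 80, 87, 86, 84]
t=8: [86, 94, 107, 68, 79, 84, 84, 85, 76, 31, 75, 84, 85, 85]
t=9: [84, 78, 72, 82, 88, 86, 86, 86, 96, 116, 97, 87, 86, 85]
t=10: [86, 91, 94, 88, 84, 84, 85, 83, 75, 66, 75, 82, 85, 85]
t=11: [84, 81, 79, 82, 85, 86, 86, 87, 90, 83, 90, 88, 86, 85]
t=12: [86, 88, 89, 88, 86, 85, 84, 83, 83, 85, 82, 83, 84, 85]
t=13: [84, 83, 83, 83, 84, 85, 86, 86, 86, 86, 87, 87, 86, 85]
t=14: [86, 86, 87, 86, 86, 85, 85, 85, 85, 84, 84, 84, 85, 85]
t=15: [85, 84, 84, 84, 85, 85, 86, 86, 86, 86, 86, 86, 86, 85]
t=16: [86, 86, 86, 86, 86, 85, 85, 85, 85, 85, 85, 85, 85, 85]
t=17: [85, 85, 85, 85, 85, 85, 86, 86, 86, 86, 86, 86, 86, 85]
t=18: [86, 86, 86, 86, 86, 85, 85, 85, 85, 85, 85, 85, 85, 85]

Answer: 2
Key observation: The state at step 16, [86, 86, 86, 86, 86, 85, 85, 85, 85, 85, 85, 85, 85, 85], reappears at step 18 — and no state repeats earlier — so the cycle the system enters has period 2.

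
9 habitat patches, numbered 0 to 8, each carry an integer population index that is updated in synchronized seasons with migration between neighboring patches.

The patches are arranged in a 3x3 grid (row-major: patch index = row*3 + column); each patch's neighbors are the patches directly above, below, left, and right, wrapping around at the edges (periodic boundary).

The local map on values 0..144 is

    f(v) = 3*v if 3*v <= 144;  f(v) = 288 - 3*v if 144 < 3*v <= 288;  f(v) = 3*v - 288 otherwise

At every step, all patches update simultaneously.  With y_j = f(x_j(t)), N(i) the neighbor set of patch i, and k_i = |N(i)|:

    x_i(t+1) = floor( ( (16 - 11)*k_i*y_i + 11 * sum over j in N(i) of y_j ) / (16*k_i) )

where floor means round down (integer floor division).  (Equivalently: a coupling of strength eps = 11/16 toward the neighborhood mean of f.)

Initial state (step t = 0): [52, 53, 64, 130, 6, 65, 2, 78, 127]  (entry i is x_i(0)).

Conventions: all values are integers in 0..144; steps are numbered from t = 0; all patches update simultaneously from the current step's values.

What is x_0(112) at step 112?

Simulating step by step:
t=0: [52, 53, 64, 130, 6, 65, 2, 78, 127]
t=1: [98, 91, 106, 74, 70, 82, 67, 59, 71]
t=2: [35, 43, 33, 57, 64, 55, 71, 78, 69]
t=3: [105, 101, 106, 105, 102, 105, 84, 82, 85]
t=4: [27, 24, 26, 27, 24, 27, 33, 30, 33]
t=5: [82, 77, 81, 82, 78, 82, 91, 86, 90]
t=6: [40, 47, 41, 39, 46, 40, 27, 34, 28]
t=7: [116, 127, 118, 115, 125, 116, 98, 108, 99]
t=8: [56, 71, 58, 54, 69, 56, 29, 44, 31]
t=9: [106, 100, 105, 109, 103, 108, 108, 99, 106]
t=10: [28, 18, 27, 33, 23, 31, 29, 19, 27]
t=11: [81, 66, 78, 88, 73, 85, 82, 67, 79]
t=12: [50, 71, 54, 39, 61, 44, 48, 70, 53]
t=13: [122, 100, 120, 125, 101, 123, 124, 102, 122]
t=14: [68, 35, 65, 71, 38, 68, 71, 38, 68]
t=15: [86, 102, 90, 84, 100, 89, 84, 100, 89]
t=16: [27, 18, 21, 28, 18, 21, 28, 18, 21]
t=17: [74, 60, 64, 74, 60, 65, 74, 60, 65]
t=18: [78, 98, 91, 77, 98, 91, 77, 98, 91]
t=19: [40, 15, 20, 40, 16, 20, 40, 16, 20]
t=20: [96, 61, 67, 97, 61, 68, 97, 61, 68]
t=21: [34, 83, 74, 33, 83, 74, 33, 83, 74]
t=22: [83, 54, 67, 83, 53, 67, 83, 53, 67]
t=23: [62, 105, 85, 62, 105, 85, 62, 105, 85]
t=24: [77, 40, 43, 77, 40, 43, 77, 40, 43]
t=25: [80, 110, 115, 80, 110, 115, 80, 110, 115]
t=26: [48, 45, 52, 48, 45, 52, 48, 45, 52]
t=27: [140, 136, 134, 140, 136, 134, 140, 136, 134]
t=28: [126, 121, 118, 126, 121, 118, 126, 121, 118]
t=29: [83, 76, 71, 83, 76, 71, 83, 76, 71]
t=30: [48, 58, 66, 48, 58, 66, 48, 58, 66]
t=31: [129, 115, 103, 129, 115, 103, 129, 115, 103]
t=32: [78, 58, 40, 78, 58, 40, 78, 58, 40]
t=33: [75, 104, 107, 75, 104, 107, 75, 104, 107]
t=34: [51, 32, 36, 51, 32, 36, 51, 32, 36]
t=35: [123, 104, 110, 123, 104, 110, 123, 104, 110]
t=36: [64, 36, 45, 64, 36, 45, 64, 36, 45]
t=37: [104, 110, 123, 104, 110, 123, 104, 110, 123]
t=38: [36, 45, 64, 36, 45, 64, 36, 45, 64]
t=39: [110, 123, 104, 110, 123, 104, 110, 123, 104]
t=40: [45, 64, 36, 45, 64, 36, 45, 64, 36]
t=41: [123, 104, 110, 123, 104, 110, 123, 104, 110]

Answer: x_0(112) = 45
Key observation: The state at step 35, [123, 104, 110, 123, 104, 110, 123, 104, 110], reappears at step 41: the system is in a cycle of period 6 from step 35 on.  Therefore the state at step 112 equals the state at step 35 + ((112 - 35) mod 6) = 40, which is [45, 64, 36, 45, 64, 36, 45, 64, 36].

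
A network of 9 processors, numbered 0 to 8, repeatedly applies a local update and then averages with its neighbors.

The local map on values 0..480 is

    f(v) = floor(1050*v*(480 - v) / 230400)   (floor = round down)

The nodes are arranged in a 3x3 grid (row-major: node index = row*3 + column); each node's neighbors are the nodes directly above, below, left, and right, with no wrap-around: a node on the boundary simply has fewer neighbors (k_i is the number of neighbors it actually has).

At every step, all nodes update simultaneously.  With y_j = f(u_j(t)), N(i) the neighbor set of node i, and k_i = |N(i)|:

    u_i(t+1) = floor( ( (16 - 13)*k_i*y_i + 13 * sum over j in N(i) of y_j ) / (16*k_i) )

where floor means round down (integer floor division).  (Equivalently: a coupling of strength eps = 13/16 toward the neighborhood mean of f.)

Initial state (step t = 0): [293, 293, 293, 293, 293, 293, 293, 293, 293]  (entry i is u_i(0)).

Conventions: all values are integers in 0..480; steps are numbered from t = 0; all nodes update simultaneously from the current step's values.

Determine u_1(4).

Answer: u_1(4) = 260

Derivation:
t=0: [293, 293, 293, 293, 293, 293, 293, 293, 293]
t=1: [249, 249, 249, 249, 249, 249, 249, 249, 249]
t=2: [262, 262, 262, 262, 262, 262, 262, 262, 262]
t=3: [260, 260, 260, 260, 260, 260, 260, 260, 260]
t=4: [260, 260, 260, 260, 260, 260, 260, 260, 260]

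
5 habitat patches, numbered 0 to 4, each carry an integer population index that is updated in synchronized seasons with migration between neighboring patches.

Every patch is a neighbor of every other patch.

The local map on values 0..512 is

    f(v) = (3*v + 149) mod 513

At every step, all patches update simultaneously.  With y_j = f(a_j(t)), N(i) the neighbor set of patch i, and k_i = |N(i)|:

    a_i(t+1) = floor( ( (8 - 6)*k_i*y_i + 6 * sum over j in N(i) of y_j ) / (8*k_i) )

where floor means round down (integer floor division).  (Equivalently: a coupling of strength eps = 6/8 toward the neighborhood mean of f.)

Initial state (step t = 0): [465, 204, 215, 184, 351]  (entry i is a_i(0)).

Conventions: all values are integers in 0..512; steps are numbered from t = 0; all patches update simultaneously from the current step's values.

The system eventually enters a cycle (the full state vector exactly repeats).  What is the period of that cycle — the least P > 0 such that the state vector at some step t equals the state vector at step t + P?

Simulating step by step:
t=0: [465, 204, 215, 184, 351]
t=1: [168, 183, 185, 180, 179]
t=2: [170, 173, 174, 173, 173]
t=3: [153, 153, 154, 153, 153]
t=4: [95, 95, 95, 95, 95]
t=5: [434, 434, 434, 434, 434]
t=6: [425, 425, 425, 425, 425]
t=7: [398, 398, 398, 398, 398]
t=8: [317, 317, 317, 317, 317]
t=9: [74, 74, 74, 74, 74]
t=10: [371, 371, 371, 371, 371]
t=11: [236, 236, 236, 236, 236]
t=12: [344, 344, 344, 344, 344]
t=13: [155, 155, 155, 155, 155]
t=14: [101, 101, 101, 101, 101]
t=15: [452, 452, 452, 452, 452]
t=16: [479, 479, 479, 479, 479]
t=17: [47, 47, 47, 47, 47]
t=18: [290, 290, 290, 290, 290]
t=19: [506, 506, 506, 506, 506]
t=20: [128, 128, 128, 128, 128]
t=21: [20, 20, 20, 20, 20]
t=22: [209, 209, 209, 209, 209]
t=23: [263, 263, 263, 263, 263]
t=24: [425, 425, 425, 425, 425]

Answer: 18
Key observation: The state at step 6, [425, 425, 425, 425, 425], reappears at step 24 — and no state repeats earlier — so the cycle the system enters has period 18.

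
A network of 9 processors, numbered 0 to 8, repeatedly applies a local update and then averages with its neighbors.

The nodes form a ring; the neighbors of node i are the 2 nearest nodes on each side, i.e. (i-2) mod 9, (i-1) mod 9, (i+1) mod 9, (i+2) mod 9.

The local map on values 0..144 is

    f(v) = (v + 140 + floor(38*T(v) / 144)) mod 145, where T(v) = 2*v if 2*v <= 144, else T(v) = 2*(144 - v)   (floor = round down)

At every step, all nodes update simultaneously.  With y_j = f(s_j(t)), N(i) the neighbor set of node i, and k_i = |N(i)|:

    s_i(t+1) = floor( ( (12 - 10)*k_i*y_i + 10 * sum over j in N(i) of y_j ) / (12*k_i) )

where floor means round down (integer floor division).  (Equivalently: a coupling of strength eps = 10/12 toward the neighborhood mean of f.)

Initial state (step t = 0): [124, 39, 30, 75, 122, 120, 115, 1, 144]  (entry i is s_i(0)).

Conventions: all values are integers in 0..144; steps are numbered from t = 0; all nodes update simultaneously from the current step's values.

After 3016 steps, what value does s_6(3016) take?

Simulating step by step:
t=0: [124, 39, 30, 75, 122, 120, 115, 1, 144]
t=1: [99, 95, 93, 90, 104, 125, 132, 131, 116]
t=2: [120, 116, 115, 118, 122, 125, 127, 127, 124]
t=3: [127, 126, 126, 126, 127, 128, 129, 129, 128]
t=4: [130, 130, 130, 130, 130, 130, 130, 130, 130]
t=5: [132, 132, 132, 132, 132, 132, 132, 132, 132]
t=6: [133, 133, 133, 133, 133, 133, 133, 133, 133]
t=7: [133, 133, 133, 133, 133, 133, 133, 133, 133]

Answer: s_6(3016) = 133
Key observation: The state at step 6, [133, 133, 133, 133, 133, 133, 133, 133, 133], reappears at step 7: the system is in a cycle of period 1 from step 6 on.  Therefore the state at step 3016 equals the state at step 6 + ((3016 - 6) mod 1) = 6, which is [133, 133, 133, 133, 133, 133, 133, 133, 133].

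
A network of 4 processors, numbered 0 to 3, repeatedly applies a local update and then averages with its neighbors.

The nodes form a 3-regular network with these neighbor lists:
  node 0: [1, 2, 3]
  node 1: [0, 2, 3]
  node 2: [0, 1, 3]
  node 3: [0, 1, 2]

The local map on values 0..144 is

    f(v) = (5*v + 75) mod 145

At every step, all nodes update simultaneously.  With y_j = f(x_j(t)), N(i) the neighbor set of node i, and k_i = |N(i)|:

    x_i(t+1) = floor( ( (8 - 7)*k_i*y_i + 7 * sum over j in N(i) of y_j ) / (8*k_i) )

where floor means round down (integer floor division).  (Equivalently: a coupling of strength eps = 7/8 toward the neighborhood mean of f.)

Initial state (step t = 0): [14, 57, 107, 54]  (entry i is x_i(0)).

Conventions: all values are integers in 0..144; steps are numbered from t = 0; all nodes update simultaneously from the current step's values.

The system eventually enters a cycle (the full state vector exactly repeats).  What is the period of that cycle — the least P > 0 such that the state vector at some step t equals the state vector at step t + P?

Answer: 14
Key observation: The state at step 26, [78, 76, 73, 76], reappears at step 40 — and no state repeats earlier — so the cycle the system enters has period 14.

Derivation:
t=0: [14, 57, 107, 54]
t=1: [45, 33, 40, 36]
t=2: [98, 84, 78, 82]
t=3: [57, 68, 73, 70]
t=4: [86, 76, 96, 75]
t=5: [53, 62, 45, 63]
t=6: [66, 58, 72, 57]
t=7: [56, 63, 75, 64]
t=8: [72, 66, 80, 65]
t=9: [77, 58, 70, 58]
t=10: [86, 77, 67, 77]
t=11: [58, 65, 50, 65]
t=12: [83, 77, 90, 77]
t=13: [47, 52, 41, 52]
t=14: [68, 63, 48, 63]
t=15: [81, 85, 97, 85]
t=16: [80, 76, 66, 76]
t=17: [50, 53, 37, 53]
t=18: [67, 64, 53, 64]
t=19: [90, 93, 102, 93]
t=20: [73, 71, 88, 71]
t=21: [105, 83, 93, 83]
t=22: [65, 59, 51, 59]
t=23: [72, 77, 83, 77]
t=24: [30, 26, 21, 26]
t=25: [55, 58, 62, 58]
t=26: [78, 76, 73, 76]
t=27: [16, 18, 21, 18]
t=28: [23, 21, 18, 21]
t=29: [31, 33, 36, 33]
t=30: [98, 96, 93, 96]
t=31: [116, 118, 121, 118]
t=32: [88, 86, 83, 86]
t=33: [66, 68, 71, 68]
t=34: [128, 126, 123, 126]
t=35: [121, 123, 126, 123]
t=36: [113, 111, 108, 111]
t=37: [46, 48, 51, 48]
t=38: [28, 26, 23, 26]
t=39: [56, 58, 61, 58]
t=40: [78, 76, 73, 76]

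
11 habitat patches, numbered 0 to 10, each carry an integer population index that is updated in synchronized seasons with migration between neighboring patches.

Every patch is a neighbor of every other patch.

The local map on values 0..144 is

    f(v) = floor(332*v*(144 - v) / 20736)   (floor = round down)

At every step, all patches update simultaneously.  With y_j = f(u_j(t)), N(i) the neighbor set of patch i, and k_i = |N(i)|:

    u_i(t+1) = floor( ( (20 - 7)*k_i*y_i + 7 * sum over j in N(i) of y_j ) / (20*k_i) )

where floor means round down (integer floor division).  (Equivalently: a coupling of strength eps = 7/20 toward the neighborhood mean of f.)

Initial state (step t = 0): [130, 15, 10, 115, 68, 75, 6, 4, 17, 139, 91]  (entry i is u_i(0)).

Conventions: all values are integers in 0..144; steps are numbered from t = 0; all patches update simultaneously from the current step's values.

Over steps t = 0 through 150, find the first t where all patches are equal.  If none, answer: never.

Simulating step by step:
t=0: [130, 15, 10, 115, 68, 75, 6, 4, 17, 139, 91]  (not all equal)
t=1: [33, 33, 28, 47, 65, 65, 23, 20, 36, 22, 62]  (not all equal)
t=2: [59, 59, 55, 67, 73, 73, 50, 47, 61, 49, 73]  (not all equal)
t=3: [79, 79, 78, 80, 80, 80, 76, 74, 80, 75, 80]  (not all equal)
t=4: [81, 81, 81, 81, 81, 81, 81, 81, 81, 81, 81]  (all equal)

Answer: 4
Key observation: Synchronization is absorbing here: once all patches are equal they stay equal, and step 4 is the first all-equal step.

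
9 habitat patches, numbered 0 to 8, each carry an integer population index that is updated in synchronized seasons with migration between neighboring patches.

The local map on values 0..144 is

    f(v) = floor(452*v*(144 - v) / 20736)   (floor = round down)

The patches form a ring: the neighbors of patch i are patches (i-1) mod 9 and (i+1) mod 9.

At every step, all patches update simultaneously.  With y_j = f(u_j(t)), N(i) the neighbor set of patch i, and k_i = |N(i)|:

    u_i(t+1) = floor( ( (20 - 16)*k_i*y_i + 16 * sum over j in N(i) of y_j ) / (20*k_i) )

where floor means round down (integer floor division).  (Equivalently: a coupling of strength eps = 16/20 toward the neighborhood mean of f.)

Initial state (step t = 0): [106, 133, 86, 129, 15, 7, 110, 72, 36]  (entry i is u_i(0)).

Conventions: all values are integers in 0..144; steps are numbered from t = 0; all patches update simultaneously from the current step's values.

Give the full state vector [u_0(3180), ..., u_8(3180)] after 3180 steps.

Answer: [111, 111, 111, 111, 111, 111, 111, 111, 111]
Key observation: The state at step 16, [111, 111, 111, 111, 111, 111, 111, 111, 111], reappears at step 18: the system is in a cycle of period 2 from step 16 on.  Therefore the state at step 3180 equals the state at step 16 + ((3180 - 16) mod 2) = 16, which is [111, 111, 111, 111, 111, 111, 111, 111, 111].

Derivation:
t=0: [106, 133, 86, 129, 15, 7, 110, 72, 36]
t=1: [63, 84, 50, 68, 33, 53, 69, 88, 96]
t=2: [105, 107, 108, 94, 102, 97, 107, 106, 107]
t=3: [86, 86, 92, 91, 99, 91, 91, 86, 87]
t=4: [108, 106, 106, 101, 103, 101, 106, 106, 108]
t=5: [85, 85, 89, 90, 93, 90, 89, 85, 85]
t=6: [109, 107, 106, 104, 104, 104, 106, 107, 109]
t=7: [84, 85, 87, 88, 90, 88, 87, 85, 84]
t=8: [109, 108, 108, 106, 106, 106, 108, 108, 109]
t=9: [83, 83, 85, 85, 87, 85, 85, 83, 83]
t=10: [110, 109, 109, 108, 108, 108, 109, 109, 110]
t=11: [81, 82, 83, 83, 84, 83, 83, 82, 81]
t=12: [110, 110, 110, 109, 109, 109, 110, 110, 110]
t=13: [81, 81, 81, 82, 83, 82, 81, 81, 81]
t=14: [111, 111, 110, 110, 110, 110, 110, 111, 111]
t=15: [79, 79, 80, 81, 81, 81, 80, 79, 79]
t=16: [111, 111, 111, 111, 111, 111, 111, 111, 111]
t=17: [79, 79, 79, 79, 79, 79, 79, 79, 79]
t=18: [111, 111, 111, 111, 111, 111, 111, 111, 111]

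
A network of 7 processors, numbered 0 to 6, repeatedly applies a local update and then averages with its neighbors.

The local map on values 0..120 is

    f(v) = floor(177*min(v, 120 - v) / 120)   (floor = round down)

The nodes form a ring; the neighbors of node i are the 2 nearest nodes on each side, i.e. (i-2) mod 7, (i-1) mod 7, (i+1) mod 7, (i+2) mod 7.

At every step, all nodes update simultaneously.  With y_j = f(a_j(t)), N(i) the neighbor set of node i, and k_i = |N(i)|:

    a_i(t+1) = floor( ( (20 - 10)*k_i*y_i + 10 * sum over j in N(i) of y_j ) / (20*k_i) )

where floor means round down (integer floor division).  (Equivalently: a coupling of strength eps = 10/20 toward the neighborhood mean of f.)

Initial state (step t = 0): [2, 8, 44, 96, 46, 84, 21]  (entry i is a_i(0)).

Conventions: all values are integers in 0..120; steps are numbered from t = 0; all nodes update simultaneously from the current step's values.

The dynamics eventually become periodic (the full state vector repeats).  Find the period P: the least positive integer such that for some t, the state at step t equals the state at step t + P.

Answer: 7
Key observation: The state at step 29, [69, 69, 69, 69, 69, 69, 69], reappears at step 36 — and no state repeats earlier — so the cycle the system enters has period 7.

Derivation:
t=0: [2, 8, 44, 96, 46, 84, 21]
t=1: [20, 21, 46, 41, 56, 43, 31]
t=2: [40, 40, 58, 60, 70, 58, 48]
t=3: [66, 67, 77, 81, 77, 78, 69]
t=4: [74, 73, 66, 61, 63, 64, 72]
t=5: [71, 72, 77, 82, 81, 79, 72]
t=6: [68, 67, 63, 59, 59, 61, 67]
t=7: [78, 79, 83, 85, 85, 84, 80]
t=8: [58, 58, 54, 52, 52, 54, 57]
t=9: [83, 83, 79, 77, 77, 79, 82]
t=10: [55, 56, 59, 61, 61, 59, 56]
t=11: [82, 83, 85, 86, 86, 85, 83]
t=12: [54, 53, 51, 50, 50, 51, 53]
t=13: [77, 77, 75, 74, 74, 75, 77]
t=14: [63, 63, 65, 66, 66, 65, 63]
t=15: [83, 83, 81, 80, 80, 81, 83]
t=16: [54, 55, 56, 57, 57, 56, 55]
t=17: [80, 81, 82, 83, 83, 82, 81]
t=18: [57, 56, 56, 54, 54, 56, 56]
t=19: [83, 81, 81, 80, 80, 81, 81]
t=20: [55, 56, 57, 58, 58, 57, 56]
t=21: [82, 82, 83, 84, 84, 83, 82]
t=22: [55, 55, 54, 53, 53, 54, 55]
t=23: [80, 80, 79, 78, 78, 79, 80]
t=24: [59, 59, 60, 60, 60, 60, 59]
t=25: [87, 87, 87, 87, 87, 87, 87]
t=26: [48, 48, 48, 48, 48, 48, 48]
t=27: [70, 70, 70, 70, 70, 70, 70]
t=28: [73, 73, 73, 73, 73, 73, 73]
t=29: [69, 69, 69, 69, 69, 69, 69]
t=30: [75, 75, 75, 75, 75, 75, 75]
t=31: [66, 66, 66, 66, 66, 66, 66]
t=32: [79, 79, 79, 79, 79, 79, 79]
t=33: [60, 60, 60, 60, 60, 60, 60]
t=34: [88, 88, 88, 88, 88, 88, 88]
t=35: [47, 47, 47, 47, 47, 47, 47]
t=36: [69, 69, 69, 69, 69, 69, 69]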